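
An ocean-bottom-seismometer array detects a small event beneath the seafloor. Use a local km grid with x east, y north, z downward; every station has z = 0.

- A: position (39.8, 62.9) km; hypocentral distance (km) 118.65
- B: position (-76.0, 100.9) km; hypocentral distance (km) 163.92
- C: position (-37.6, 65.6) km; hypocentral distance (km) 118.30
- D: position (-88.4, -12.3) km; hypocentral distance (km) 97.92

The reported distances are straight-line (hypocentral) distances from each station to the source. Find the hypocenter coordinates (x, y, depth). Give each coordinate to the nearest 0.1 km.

Each station gives a sphere (x−x_i)² + (y−y_i)² + z² = d_i² (stations at z=0).
Subtracting the A sphere from B and C: z² cancels, leaving linear equations in x and y:
-231.6 x + 76.0 y = -2375.58
-154.8 x + 5.4 y = 259.60
Solving: x ≈ -3.097, y ≈ -40.694 km (keep extra digits for the depth step; rounded: -3.1, -40.7).
Then from the A sphere: z² = 118.65² − (x − 39.8)² − (y − 62.9)² with x = -3.097, y = -40.694, so z ≈ 38.807 ≈ 38.8 km.
Check against D (with the unrounded solution): distance 97.92 ≈ 97.92 km. ✓

x ≈ -3.1 km, y ≈ -40.7 km, depth ≈ 38.8 km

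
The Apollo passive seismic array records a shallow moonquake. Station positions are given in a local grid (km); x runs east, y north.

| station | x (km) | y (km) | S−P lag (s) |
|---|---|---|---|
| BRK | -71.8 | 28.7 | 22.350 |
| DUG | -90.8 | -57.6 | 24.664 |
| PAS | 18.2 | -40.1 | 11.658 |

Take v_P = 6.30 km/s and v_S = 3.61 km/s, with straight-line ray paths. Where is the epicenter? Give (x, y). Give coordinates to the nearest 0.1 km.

x ≈ 112.7 km, y ≈ -12.1 km

Distance from S−P lag: d = Δt · v_P v_S / (v_P − v_S) = Δt · (6.30·3.61)/(6.30−3.61) ≈ 8.4546·Δt.
So d_BRK = 188.96, d_DUG = 208.53, d_PAS = 98.56 km.
Circle about each station: (x + 71.8)² + (y − 28.7)² = 188.96²; (x + 90.8)² + (y + 57.6)² = 208.53²; (x − 18.2)² + (y + 40.1)² = 98.56².
Subtracting pairs of circle equations eliminates x²+y² and gives linear equations (the radical axes):
-38.0 x − 172.6 y = -2195.41
180.0 x − 137.6 y = 21952.13
Solving the 2×2 system: x ≈ 112.7, y ≈ -12.1 km.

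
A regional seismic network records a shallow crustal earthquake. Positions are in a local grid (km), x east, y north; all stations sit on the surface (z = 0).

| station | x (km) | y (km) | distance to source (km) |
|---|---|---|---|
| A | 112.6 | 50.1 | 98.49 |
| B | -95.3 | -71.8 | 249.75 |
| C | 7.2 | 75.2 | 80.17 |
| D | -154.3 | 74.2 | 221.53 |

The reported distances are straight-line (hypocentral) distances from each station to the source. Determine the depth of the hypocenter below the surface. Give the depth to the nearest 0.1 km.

depth ≈ 41.9 km

Each station gives a sphere (x−x_i)² + (y−y_i)² + z² = d_i² (stations at z=0).
Subtracting the A sphere from B and C: z² cancels, leaving linear equations in x and y:
-415.8 x − 243.8 y = -53626.22
-210.8 x + 50.2 y = -6208.84
Solving: x ≈ 58.198, y ≈ 120.703 km (keep extra digits for the depth step; rounded: 58.2, 120.7).
Then from the A sphere: z² = 98.49² − (x − 112.6)² − (y − 50.1)² with x = 58.198, y = 120.703, so z ≈ 41.904 ≈ 41.9 km.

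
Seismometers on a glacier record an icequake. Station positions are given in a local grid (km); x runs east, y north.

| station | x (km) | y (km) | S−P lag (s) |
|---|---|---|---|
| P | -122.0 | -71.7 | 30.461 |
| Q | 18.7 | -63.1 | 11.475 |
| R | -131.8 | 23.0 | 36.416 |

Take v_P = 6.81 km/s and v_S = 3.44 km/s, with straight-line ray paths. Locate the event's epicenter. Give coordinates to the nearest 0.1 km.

Distance from S−P lag: d = Δt · v_P v_S / (v_P − v_S) = Δt · (6.81·3.44)/(6.81−3.44) ≈ 6.9515·Δt.
So d_P = 211.75, d_Q = 79.77, d_R = 253.14 km.
Circle about each station: (x + 122.0)² + (y + 71.7)² = 211.75²; (x − 18.7)² + (y + 63.1)² = 79.77²; (x + 131.8)² + (y − 23.0)² = 253.14².
Subtracting the P equation from the Q and R equations removes the quadratic terms:
281.4 x + 17.2 y = 22781.22
-19.6 x + 189.4 y = -21366.45
Solving the 2×2 system: x ≈ 87.3, y ≈ -103.8 km.
Check against P (with the unrounded x, y): √((x + 122.0)²+(y + 71.7)²) = 211.74 ≈ 211.75 km. ✓

87.3 km east, -103.8 km north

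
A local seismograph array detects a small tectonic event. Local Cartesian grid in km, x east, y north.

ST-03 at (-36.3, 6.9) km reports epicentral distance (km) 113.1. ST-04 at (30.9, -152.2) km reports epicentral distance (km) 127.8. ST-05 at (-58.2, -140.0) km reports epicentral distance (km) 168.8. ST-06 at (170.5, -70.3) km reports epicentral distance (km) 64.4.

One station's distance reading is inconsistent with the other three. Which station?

ST-06

Solve using three stations at a time. Using ST-03, ST-04, ST-05 (subtract circle equations pairwise → linear system) gives (x, y) ≈ (70.4, -30.6).
Distances from that point to each station vs reported:
  ST-03: calculated 113.1 vs reported 113.1 → residual 0.0 km
  ST-04: calculated 127.8 vs reported 127.8 → residual 0.0 km
  ST-05: calculated 168.8 vs reported 168.8 → residual 0.0 km
  ST-06: calculated 107.7 vs reported 64.4 → residual 43.3 km
ST-03, ST-04, ST-05 are mutually consistent (residuals ≈ 0); ST-06 is off by 43.3 km.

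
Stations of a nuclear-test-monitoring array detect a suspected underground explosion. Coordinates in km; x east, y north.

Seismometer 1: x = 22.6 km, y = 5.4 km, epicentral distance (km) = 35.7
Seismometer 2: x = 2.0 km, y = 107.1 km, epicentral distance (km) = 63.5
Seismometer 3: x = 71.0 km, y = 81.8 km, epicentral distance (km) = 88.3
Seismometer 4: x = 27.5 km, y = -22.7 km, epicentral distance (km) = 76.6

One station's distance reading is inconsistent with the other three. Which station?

Seismometer 1

Solve using three stations at a time. Using Seismometer 2, Seismometer 3, Seismometer 4 (subtract circle equations pairwise → linear system) gives (x, y) ≈ (-9.1, 44.6).
Distances from that point to each station vs reported:
  Seismometer 1: calculated 50.4 vs reported 35.7 → residual 14.7 km
  Seismometer 2: calculated 63.5 vs reported 63.5 → residual 0.0 km
  Seismometer 3: calculated 88.3 vs reported 88.3 → residual 0.0 km
  Seismometer 4: calculated 76.6 vs reported 76.6 → residual 0.0 km
Seismometer 2, Seismometer 3, Seismometer 4 are mutually consistent (residuals ≈ 0); Seismometer 1 is off by 14.7 km.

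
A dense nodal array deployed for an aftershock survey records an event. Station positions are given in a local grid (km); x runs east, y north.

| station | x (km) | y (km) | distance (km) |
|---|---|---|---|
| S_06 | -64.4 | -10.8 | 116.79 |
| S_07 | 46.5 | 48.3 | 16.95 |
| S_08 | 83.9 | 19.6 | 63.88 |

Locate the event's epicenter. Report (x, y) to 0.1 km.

(31.4, 56.0)

Circle about each station: (x + 64.4)² + (y + 10.8)² = 116.79²; (x − 46.5)² + (y − 48.3)² = 16.95²; (x − 83.9)² + (y − 19.6)² = 63.88².
Subtracting pairs of circle equations eliminates x²+y² and gives linear equations (the radical axes):
221.8 x + 118.2 y = 13583.74
296.6 x + 60.8 y = 12718.62
Solving the 2×2 system: x ≈ 31.4, y ≈ 56.0 km.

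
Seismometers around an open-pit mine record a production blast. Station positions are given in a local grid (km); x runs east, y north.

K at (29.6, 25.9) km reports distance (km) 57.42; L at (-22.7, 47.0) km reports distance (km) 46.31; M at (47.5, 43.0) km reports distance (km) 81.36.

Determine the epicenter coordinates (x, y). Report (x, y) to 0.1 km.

(-22.0, 0.7)

Circle about each station: (x − 29.6)² + (y − 25.9)² = 57.42²; (x + 22.7)² + (y − 47.0)² = 46.31²; (x − 47.5)² + (y − 43.0)² = 81.36².
Subtracting the K equation from the L and M equations removes the quadratic terms:
-104.6 x + 42.2 y = 2329.76
35.8 x + 34.2 y = -764.11
Solving the 2×2 system: x ≈ -22.0, y ≈ 0.7 km.
Check against K (with the unrounded x, y): √((x − 29.6)²+(y − 25.9)²) = 57.43 ≈ 57.42 km. ✓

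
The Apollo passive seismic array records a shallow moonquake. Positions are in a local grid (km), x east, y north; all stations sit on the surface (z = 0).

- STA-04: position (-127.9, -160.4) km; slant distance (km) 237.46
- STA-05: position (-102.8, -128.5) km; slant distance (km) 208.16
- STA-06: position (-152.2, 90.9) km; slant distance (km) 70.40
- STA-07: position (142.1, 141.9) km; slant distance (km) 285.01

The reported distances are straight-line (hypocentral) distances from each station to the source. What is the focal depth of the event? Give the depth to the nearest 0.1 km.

61.7 km

Each station gives a sphere (x−x_i)² + (y−y_i)² + z² = d_i² (stations at z=0).
Subtracting the STA-04 sphere from STA-05 and STA-06: z² cancels, leaving linear equations in x and y:
50.2 x + 63.8 y = -1949.81
-48.6 x + 502.6 y = 40772.17
Solving: x ≈ -126.406, y ≈ 68.899 km (keep extra digits for the depth step; rounded: -126.4, 68.9).
Then from the STA-04 sphere: z² = 237.46² − (x + 127.9)² − (y + 160.4)² with x = -126.406, y = 68.899, so z ≈ 61.701 ≈ 61.7 km.
Check against STA-07 (with the unrounded solution): distance 285.01 ≈ 285.01 km. ✓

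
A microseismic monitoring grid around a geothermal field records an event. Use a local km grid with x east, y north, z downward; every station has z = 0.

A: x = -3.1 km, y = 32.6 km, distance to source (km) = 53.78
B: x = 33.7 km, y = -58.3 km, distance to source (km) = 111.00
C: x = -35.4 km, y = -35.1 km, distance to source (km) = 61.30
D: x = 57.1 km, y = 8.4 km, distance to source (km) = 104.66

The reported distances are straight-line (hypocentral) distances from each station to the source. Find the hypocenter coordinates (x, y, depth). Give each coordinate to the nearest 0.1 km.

Each station gives a sphere (x−x_i)² + (y−y_i)² + z² = d_i² (stations at z=0).
Subtracting the A sphere from B and C: z² cancels, leaving linear equations in x and y:
73.6 x − 181.8 y = -5966.50
-64.6 x − 135.4 y = 547.40
Solving: x ≈ -41.796, y ≈ 15.898 km (keep extra digits for the depth step; rounded: -41.8, 15.9).
Then from the A sphere: z² = 53.78² − (x + 3.1)² − (y − 32.6)² with x = -41.796, y = 15.898, so z ≈ 33.406 ≈ 33.4 km.

x ≈ -41.8 km, y ≈ 15.9 km, depth ≈ 33.4 km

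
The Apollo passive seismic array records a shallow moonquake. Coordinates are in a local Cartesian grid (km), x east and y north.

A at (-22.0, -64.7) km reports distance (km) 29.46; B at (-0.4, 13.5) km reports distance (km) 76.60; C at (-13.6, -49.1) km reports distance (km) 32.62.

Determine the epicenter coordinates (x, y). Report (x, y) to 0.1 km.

x ≈ -46.2 km, y ≈ -47.9 km

Circle about each station: (x + 22.0)² + (y + 64.7)² = 29.46²; (x + 0.4)² + (y − 13.5)² = 76.60²; (x + 13.6)² + (y + 49.1)² = 32.62².
Subtracting the A equation from the B and C equations removes the quadratic terms:
43.2 x + 156.4 y = -9487.35
16.8 x + 31.2 y = -2270.49
Solving the 2×2 system: x ≈ -46.2, y ≈ -47.9 km.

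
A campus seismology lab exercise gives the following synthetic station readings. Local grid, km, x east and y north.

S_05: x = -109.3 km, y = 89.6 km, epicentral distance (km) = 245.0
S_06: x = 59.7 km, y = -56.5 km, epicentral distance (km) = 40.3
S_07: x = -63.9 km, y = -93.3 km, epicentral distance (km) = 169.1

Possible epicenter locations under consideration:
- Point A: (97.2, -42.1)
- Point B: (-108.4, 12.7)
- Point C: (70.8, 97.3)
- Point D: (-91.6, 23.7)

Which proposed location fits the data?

Point A

For each candidate, compare |candidate − station| to the reported distance:
Point A: residuals S_05 0.1, S_06 0.1, S_07 0.1 → max 0.1 km
Point B: residuals S_05 168.1, S_06 141.5, S_07 54.1 → max 168.1 km
Point C: residuals S_05 64.7, S_06 113.9, S_07 64.3 → max 113.9 km
Point D: residuals S_05 176.8, S_06 130.9, S_07 48.9 → max 176.8 km
Only Point A has all residuals ≈ 0.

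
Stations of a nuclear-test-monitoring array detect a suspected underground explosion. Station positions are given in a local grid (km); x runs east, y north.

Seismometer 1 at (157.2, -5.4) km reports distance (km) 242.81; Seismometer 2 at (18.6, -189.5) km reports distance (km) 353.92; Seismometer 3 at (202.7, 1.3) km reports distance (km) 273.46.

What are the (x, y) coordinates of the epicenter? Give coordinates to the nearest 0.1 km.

(-18.2, 162.5)

Circle about each station: (x − 157.2)² + (y + 5.4)² = 242.81²; (x − 18.6)² + (y + 189.5)² = 353.92²; (x − 202.7)² + (y − 1.3)² = 273.46².
Subtracting pairs of circle equations eliminates x²+y² and gives linear equations (the radical axes):
-277.2 x − 368.2 y = -54787.46
91.0 x + 13.4 y = 524.30
Solving the 2×2 system: x ≈ -18.2, y ≈ 162.5 km.
Check against Seismometer 1 (with the unrounded x, y): √((x − 157.2)²+(y + 5.4)²) = 242.76 ≈ 242.81 km. ✓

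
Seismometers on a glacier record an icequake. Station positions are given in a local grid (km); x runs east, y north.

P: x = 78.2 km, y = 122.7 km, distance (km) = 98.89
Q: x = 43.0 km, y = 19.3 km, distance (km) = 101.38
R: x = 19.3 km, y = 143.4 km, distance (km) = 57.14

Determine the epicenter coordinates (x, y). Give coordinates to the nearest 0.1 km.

(-18.1, 100.2)

Circle about each station: (x − 78.2)² + (y − 122.7)² = 98.89²; (x − 43.0)² + (y − 19.3)² = 101.38²; (x − 19.3)² + (y − 143.4)² = 57.14².
Subtracting the P equation from the Q and R equations removes the quadratic terms:
-70.4 x − 206.8 y = -19447.71
-117.8 x + 41.4 y = 6279.77
Solving the 2×2 system: x ≈ -18.1, y ≈ 100.2 km.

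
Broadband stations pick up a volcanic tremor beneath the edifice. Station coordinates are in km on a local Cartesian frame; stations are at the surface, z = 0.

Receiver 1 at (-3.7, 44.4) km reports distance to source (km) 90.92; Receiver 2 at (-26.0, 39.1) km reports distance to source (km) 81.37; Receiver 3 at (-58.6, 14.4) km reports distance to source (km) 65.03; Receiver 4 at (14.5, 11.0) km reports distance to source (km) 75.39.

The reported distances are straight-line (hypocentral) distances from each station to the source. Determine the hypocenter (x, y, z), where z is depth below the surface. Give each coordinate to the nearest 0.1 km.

x ≈ -34.1 km, y ≈ -32.5 km, depth ≈ 37.8 km

Each station gives a sphere (x−x_i)² + (y−y_i)² + z² = d_i² (stations at z=0).
Subtracting the Receiver 1 sphere from Receiver 2 and Receiver 3: z² cancels, leaving linear equations in x and y:
-44.6 x − 10.6 y = 1865.13
-109.8 x − 60.0 y = 5693.82
Solving: x ≈ -34.093, y ≈ -32.506 km (keep extra digits for the depth step; rounded: -34.1, -32.5).
Then from the Receiver 1 sphere: z² = 90.92² − (x + 3.7)² − (y − 44.4)² with x = -34.093, y = -32.506, so z ≈ 37.791 ≈ 37.8 km.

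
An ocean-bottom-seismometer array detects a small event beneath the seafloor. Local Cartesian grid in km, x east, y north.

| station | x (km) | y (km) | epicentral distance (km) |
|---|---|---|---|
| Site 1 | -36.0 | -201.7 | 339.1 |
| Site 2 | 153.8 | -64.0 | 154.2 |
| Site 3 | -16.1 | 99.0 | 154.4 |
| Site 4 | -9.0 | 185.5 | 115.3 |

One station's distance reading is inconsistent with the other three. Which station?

Solve using three stations at a time. Using Site 1, Site 2, Site 3 (subtract circle equations pairwise → linear system) gives (x, y) ≈ (138.0, 89.4).
Distances from that point to each station vs reported:
  Site 1: calculated 339.1 vs reported 339.1 → residual 0.0 km
  Site 2: calculated 154.2 vs reported 154.2 → residual 0.0 km
  Site 3: calculated 154.4 vs reported 154.4 → residual 0.0 km
  Site 4: calculated 175.6 vs reported 115.3 → residual 60.3 km
Site 1, Site 2, Site 3 are mutually consistent (residuals ≈ 0); Site 4 is off by 60.3 km.

Site 4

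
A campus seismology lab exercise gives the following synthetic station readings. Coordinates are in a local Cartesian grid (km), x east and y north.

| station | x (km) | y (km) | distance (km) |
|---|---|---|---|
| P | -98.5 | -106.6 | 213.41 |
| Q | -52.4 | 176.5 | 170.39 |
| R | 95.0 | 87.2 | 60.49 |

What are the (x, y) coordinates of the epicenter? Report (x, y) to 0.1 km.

Circle about each station: (x + 98.5)² + (y + 106.6)² = 213.41²; (x + 52.4)² + (y − 176.5)² = 170.39²; (x − 95.0)² + (y − 87.2)² = 60.49².
Subtracting pairs of circle equations eliminates x²+y² and gives linear equations (the radical axes):
92.2 x + 566.2 y = 29343.28
387.0 x + 387.6 y = 37447.82
Solving the 2×2 system: x ≈ 53.6, y ≈ 43.1 km.

53.6 km east, 43.1 km north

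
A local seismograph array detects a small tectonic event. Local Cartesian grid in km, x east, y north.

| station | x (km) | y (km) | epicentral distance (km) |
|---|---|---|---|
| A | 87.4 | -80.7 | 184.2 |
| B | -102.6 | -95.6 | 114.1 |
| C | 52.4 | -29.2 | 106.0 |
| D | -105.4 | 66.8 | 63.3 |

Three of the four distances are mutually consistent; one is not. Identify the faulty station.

Solve using three stations at a time. Using A, B, D (subtract circle equations pairwise → linear system) gives (x, y) ≈ (-70.6, 13.9).
Distances from that point to each station vs reported:
  A: calculated 184.2 vs reported 184.2 → residual 0.0 km
  B: calculated 114.1 vs reported 114.1 → residual 0.0 km
  C: calculated 130.4 vs reported 106.0 → residual 24.4 km
  D: calculated 63.3 vs reported 63.3 → residual 0.0 km
A, B, D are mutually consistent (residuals ≈ 0); C is off by 24.4 km.

C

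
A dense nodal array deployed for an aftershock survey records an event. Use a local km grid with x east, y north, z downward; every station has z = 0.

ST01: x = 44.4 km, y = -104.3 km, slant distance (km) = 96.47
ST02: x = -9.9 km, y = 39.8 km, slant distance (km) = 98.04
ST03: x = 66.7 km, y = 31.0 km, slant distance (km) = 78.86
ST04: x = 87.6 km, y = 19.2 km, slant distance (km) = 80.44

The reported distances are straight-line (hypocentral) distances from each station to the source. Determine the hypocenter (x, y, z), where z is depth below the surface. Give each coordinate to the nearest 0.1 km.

x ≈ 43.8 km, y ≈ -23.3 km, depth ≈ 52.4 km

Each station gives a sphere (x−x_i)² + (y−y_i)² + z² = d_i² (stations at z=0).
Subtracting the ST01 sphere from ST02 and ST03: z² cancels, leaving linear equations in x and y:
-108.6 x + 288.2 y = -11473.18
44.6 x + 270.6 y = -4352.40
Solving: x ≈ 43.803, y ≈ -23.304 km (keep extra digits for the depth step; rounded: 43.8, -23.3).
Then from the ST01 sphere: z² = 96.47² − (x − 44.4)² − (y + 104.3)² with x = 43.803, y = -23.304, so z ≈ 52.400 ≈ 52.4 km.
Check against ST04 (with the unrounded solution): distance 80.44 ≈ 80.44 km. ✓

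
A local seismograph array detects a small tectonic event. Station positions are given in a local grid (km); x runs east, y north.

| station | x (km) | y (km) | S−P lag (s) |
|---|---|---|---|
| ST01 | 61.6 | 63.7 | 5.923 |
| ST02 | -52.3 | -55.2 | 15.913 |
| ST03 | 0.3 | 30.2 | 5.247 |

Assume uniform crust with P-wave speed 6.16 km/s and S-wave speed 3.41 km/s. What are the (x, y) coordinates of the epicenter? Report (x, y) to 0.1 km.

Distance from S−P lag: d = Δt · v_P v_S / (v_P − v_S) = Δt · (6.16·3.41)/(6.16−3.41) ≈ 7.6384·Δt.
So d_ST01 = 45.24, d_ST02 = 121.55, d_ST03 = 40.08 km.
Circle about each station: (x − 61.6)² + (y − 63.7)² = 45.24²; (x + 52.3)² + (y + 55.2)² = 121.55²; (x − 0.3)² + (y − 30.2)² = 40.08².
Subtracting the ST01 equation from the ST02 and ST03 equations removes the quadratic terms:
-227.8 x − 237.8 y = -14797.66
-122.6 x − 67.0 y = -6499.87
Solving the 2×2 system: x ≈ 39.9, y ≈ 24.0 km.

39.9 km east, 24.0 km north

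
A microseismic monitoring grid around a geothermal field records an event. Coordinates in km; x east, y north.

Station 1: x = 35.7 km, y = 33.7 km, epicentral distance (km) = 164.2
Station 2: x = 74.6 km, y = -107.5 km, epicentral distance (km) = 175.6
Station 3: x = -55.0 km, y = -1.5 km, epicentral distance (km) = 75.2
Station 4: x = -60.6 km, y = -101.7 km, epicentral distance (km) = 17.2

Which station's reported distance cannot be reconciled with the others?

Solve using three stations at a time. Using Station 1, Station 2, Station 3 (subtract circle equations pairwise → linear system) gives (x, y) ≈ (-95.7, -64.7).
Distances from that point to each station vs reported:
  Station 1: calculated 164.2 vs reported 164.2 → residual 0.0 km
  Station 2: calculated 175.6 vs reported 175.6 → residual 0.0 km
  Station 3: calculated 75.2 vs reported 75.2 → residual 0.0 km
  Station 4: calculated 51.0 vs reported 17.2 → residual 33.8 km
Station 1, Station 2, Station 3 are mutually consistent (residuals ≈ 0); Station 4 is off by 33.8 km.

Station 4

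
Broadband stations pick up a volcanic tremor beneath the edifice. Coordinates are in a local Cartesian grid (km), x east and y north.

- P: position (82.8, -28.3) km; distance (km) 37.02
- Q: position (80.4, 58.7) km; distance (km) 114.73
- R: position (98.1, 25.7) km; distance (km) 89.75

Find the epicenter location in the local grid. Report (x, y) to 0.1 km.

Circle about each station: (x − 82.8)² + (y + 28.3)² = 37.02²; (x − 80.4)² + (y − 58.7)² = 114.73²; (x − 98.1)² + (y − 25.7)² = 89.75².
Subtracting the P equation from the Q and R equations removes the quadratic terms:
-4.8 x + 174.0 y = -9539.37
30.6 x + 108.0 y = -4057.21
Solving the 2×2 system: x ≈ 55.5, y ≈ -53.3 km.
Check against P (with the unrounded x, y): √((x − 82.8)²+(y + 28.3)²) = 37.01 ≈ 37.02 km. ✓

(55.5, -53.3)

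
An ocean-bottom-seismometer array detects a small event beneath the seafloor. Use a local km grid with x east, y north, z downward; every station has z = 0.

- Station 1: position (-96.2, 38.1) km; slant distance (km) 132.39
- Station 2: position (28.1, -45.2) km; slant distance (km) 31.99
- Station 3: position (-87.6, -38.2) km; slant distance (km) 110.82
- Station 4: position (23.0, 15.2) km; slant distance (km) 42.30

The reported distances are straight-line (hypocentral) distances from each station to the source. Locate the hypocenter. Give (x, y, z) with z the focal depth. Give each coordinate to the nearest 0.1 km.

Each station gives a sphere (x−x_i)² + (y−y_i)² + z² = d_i² (stations at z=0).
Subtracting the Station 1 sphere from Station 2 and Station 3: z² cancels, leaving linear equations in x and y:
248.6 x − 166.6 y = 8630.35
17.2 x − 152.6 y = 3672.99
Solving: x ≈ 20.104, y ≈ -21.803 km (keep extra digits for the depth step; rounded: 20.1, -21.8).
Then from the Station 1 sphere: z² = 132.39² − (x + 96.2)² − (y − 38.1)² with x = 20.104, y = -21.803, so z ≈ 20.301 ≈ 20.3 km.

x ≈ 20.1 km, y ≈ -21.8 km, depth ≈ 20.3 km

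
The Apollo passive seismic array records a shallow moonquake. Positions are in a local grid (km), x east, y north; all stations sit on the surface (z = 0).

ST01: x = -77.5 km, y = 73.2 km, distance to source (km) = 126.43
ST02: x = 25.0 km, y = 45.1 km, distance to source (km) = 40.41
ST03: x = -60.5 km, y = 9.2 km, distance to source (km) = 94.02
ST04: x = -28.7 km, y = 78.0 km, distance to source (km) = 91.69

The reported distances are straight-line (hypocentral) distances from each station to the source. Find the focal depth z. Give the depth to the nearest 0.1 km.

z ≈ 22.3 km

Each station gives a sphere (x−x_i)² + (y−y_i)² + z² = d_i² (stations at z=0).
Subtracting the ST01 sphere from ST02 and ST03: z² cancels, leaving linear equations in x and y:
205.0 x − 56.2 y = 5646.10
34.0 x − 128.0 y = -474.82
Solving: x ≈ 30.802, y ≈ 11.891 km (keep extra digits for the depth step; rounded: 30.8, 11.9).
Then from the ST01 sphere: z² = 126.43² − (x + 77.5)² − (y − 73.2)² with x = 30.802, y = 11.891, so z ≈ 22.281 ≈ 22.3 km.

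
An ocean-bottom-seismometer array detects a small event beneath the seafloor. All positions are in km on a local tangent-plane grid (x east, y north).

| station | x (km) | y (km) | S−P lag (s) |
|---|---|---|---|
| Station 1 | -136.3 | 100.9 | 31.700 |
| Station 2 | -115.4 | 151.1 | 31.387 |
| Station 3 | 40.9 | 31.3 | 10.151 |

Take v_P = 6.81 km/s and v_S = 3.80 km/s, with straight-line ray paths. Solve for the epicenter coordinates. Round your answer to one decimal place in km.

Distance from S−P lag: d = Δt · v_P v_S / (v_P − v_S) = Δt · (6.81·3.80)/(6.81−3.80) ≈ 8.5973·Δt.
So d_Station 1 = 272.54, d_Station 2 = 269.84, d_Station 3 = 87.27 km.
Circle about each station: (x + 136.3)² + (y − 100.9)² = 272.54²; (x + 115.4)² + (y − 151.1)² = 269.84²; (x − 40.9)² + (y − 31.3)² = 87.27².
Subtracting pairs of circle equations eliminates x²+y² and gives linear equations (the radical axes):
41.8 x + 100.4 y = 8854.30
354.4 x − 139.2 y = 40556.00
Solving the 2×2 system: x ≈ 128.1, y ≈ 34.8 km.
Check against Station 1 (with the unrounded x, y): √((x + 136.3)²+(y − 100.9)²) = 272.55 ≈ 272.54 km. ✓

(128.1, 34.8)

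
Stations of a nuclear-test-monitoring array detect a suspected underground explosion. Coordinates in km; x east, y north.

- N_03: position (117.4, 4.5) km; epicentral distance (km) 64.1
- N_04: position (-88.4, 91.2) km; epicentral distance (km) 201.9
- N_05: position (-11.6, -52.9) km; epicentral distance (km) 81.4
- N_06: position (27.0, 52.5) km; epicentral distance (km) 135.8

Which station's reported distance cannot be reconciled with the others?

N_06

Solve using three stations at a time. Using N_03, N_04, N_05 (subtract circle equations pairwise → linear system) gives (x, y) ≈ (68.1, -36.4).
Distances from that point to each station vs reported:
  N_03: calculated 64.1 vs reported 64.1 → residual 0.0 km
  N_04: calculated 201.9 vs reported 201.9 → residual 0.0 km
  N_05: calculated 81.4 vs reported 81.4 → residual 0.0 km
  N_06: calculated 97.9 vs reported 135.8 → residual 37.9 km
N_03, N_04, N_05 are mutually consistent (residuals ≈ 0); N_06 is off by 37.9 km.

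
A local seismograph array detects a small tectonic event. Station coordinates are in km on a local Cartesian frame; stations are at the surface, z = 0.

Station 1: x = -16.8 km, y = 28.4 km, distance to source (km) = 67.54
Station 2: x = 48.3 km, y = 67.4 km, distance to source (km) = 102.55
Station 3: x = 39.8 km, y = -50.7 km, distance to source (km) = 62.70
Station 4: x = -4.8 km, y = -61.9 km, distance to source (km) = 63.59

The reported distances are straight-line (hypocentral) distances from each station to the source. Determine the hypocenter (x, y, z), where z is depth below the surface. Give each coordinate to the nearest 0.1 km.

x ≈ 8.9 km, y ≈ -17.0 km, depth ≈ 42.9 km

Each station gives a sphere (x−x_i)² + (y−y_i)² + z² = d_i² (stations at z=0).
Subtracting the Station 1 sphere from Station 2 and Station 3: z² cancels, leaving linear equations in x and y:
130.2 x + 78.0 y = -168.00
113.2 x − 158.2 y = 3696.09
Solving: x ≈ 8.894, y ≈ -17.000 km (keep extra digits for the depth step; rounded: 8.9, -17.0).
Then from the Station 1 sphere: z² = 67.54² − (x + 16.8)² − (y − 28.4)² with x = 8.894, y = -17.000, so z ≈ 42.899 ≈ 42.9 km.
Check against Station 4 (with the unrounded solution): distance 63.59 ≈ 63.59 km. ✓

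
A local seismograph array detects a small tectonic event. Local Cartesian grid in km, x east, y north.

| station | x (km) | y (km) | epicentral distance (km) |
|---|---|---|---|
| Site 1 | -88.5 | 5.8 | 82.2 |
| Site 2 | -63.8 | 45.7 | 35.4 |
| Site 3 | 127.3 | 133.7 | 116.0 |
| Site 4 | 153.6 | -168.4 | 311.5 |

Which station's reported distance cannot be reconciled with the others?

Solve using three stations at a time. Using Site 1, Site 2, Site 4 (subtract circle equations pairwise → linear system) gives (x, y) ≈ (-42.3, 73.8).
Distances from that point to each station vs reported:
  Site 1: calculated 82.2 vs reported 82.2 → residual 0.0 km
  Site 2: calculated 35.4 vs reported 35.4 → residual 0.0 km
  Site 3: calculated 179.9 vs reported 116.0 → residual 63.9 km
  Site 4: calculated 311.5 vs reported 311.5 → residual 0.0 km
Site 1, Site 2, Site 4 are mutually consistent (residuals ≈ 0); Site 3 is off by 63.9 km.

Site 3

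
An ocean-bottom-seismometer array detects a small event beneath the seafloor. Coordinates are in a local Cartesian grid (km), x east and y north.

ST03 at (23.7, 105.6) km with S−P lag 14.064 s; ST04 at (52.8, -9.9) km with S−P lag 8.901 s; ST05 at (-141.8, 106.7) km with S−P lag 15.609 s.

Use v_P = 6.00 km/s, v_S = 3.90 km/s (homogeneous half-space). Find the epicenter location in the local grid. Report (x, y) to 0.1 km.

(-42.8, -36.3)

Distance from S−P lag: d = Δt · v_P v_S / (v_P − v_S) = Δt · (6.00·3.90)/(6.00−3.90) ≈ 11.1429·Δt.
So d_ST03 = 156.71, d_ST04 = 99.18, d_ST05 = 173.93 km.
Circle about each station: (x − 23.7)² + (y − 105.6)² = 156.71²; (x − 52.8)² + (y + 9.9)² = 99.18²; (x + 141.8)² + (y − 106.7)² = 173.93².
Subtracting the ST03 equation from the ST04 and ST05 equations removes the quadratic terms:
58.2 x − 231.0 y = 5894.15
-331.0 x + 2.2 y = 14085.46
Solving the 2×2 system: x ≈ -42.8, y ≈ -36.3 km.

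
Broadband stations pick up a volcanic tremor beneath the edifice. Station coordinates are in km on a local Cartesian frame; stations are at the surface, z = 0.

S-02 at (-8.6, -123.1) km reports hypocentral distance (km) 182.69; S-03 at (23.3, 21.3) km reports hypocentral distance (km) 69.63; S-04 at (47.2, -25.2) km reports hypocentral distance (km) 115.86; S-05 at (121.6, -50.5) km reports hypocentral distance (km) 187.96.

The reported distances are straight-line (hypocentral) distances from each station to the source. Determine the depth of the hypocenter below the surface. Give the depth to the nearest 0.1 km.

Each station gives a sphere (x−x_i)² + (y−y_i)² + z² = d_i² (stations at z=0).
Subtracting the S-02 sphere from S-03 and S-04: z² cancels, leaving linear equations in x and y:
63.8 x + 288.8 y = 14296.31
111.6 x + 195.8 y = 7587.41
Solving: x ≈ -30.802, y ≈ 56.307 km (keep extra digits for the depth step; rounded: -30.8, 56.3).
Then from the S-02 sphere: z² = 182.69² − (x + 8.6)² − (y + 123.1)² with x = -30.802, y = 56.307, so z ≈ 26.379 ≈ 26.4 km.

depth ≈ 26.4 km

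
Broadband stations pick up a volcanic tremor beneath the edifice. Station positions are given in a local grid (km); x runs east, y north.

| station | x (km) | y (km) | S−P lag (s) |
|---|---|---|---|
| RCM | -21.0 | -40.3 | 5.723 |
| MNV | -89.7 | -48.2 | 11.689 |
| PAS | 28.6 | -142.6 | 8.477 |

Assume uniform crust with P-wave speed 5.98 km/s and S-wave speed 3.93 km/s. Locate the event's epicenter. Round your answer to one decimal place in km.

Distance from S−P lag: d = Δt · v_P v_S / (v_P − v_S) = Δt · (5.98·3.93)/(5.98−3.93) ≈ 11.4641·Δt.
So d_RCM = 65.61, d_MNV = 134.00, d_PAS = 97.18 km.
Circle about each station: (x + 21.0)² + (y + 40.3)² = 65.61²; (x + 89.7)² + (y + 48.2)² = 134.00²; (x − 28.6)² + (y + 142.6)² = 97.18².
Subtracting pairs of circle equations eliminates x²+y² and gives linear equations (the radical axes):
-137.4 x − 15.8 y = -5347.09
99.2 x − 204.6 y = 13948.35
Solving the 2×2 system: x ≈ 44.3, y ≈ -46.7 km.

44.3 km east, -46.7 km north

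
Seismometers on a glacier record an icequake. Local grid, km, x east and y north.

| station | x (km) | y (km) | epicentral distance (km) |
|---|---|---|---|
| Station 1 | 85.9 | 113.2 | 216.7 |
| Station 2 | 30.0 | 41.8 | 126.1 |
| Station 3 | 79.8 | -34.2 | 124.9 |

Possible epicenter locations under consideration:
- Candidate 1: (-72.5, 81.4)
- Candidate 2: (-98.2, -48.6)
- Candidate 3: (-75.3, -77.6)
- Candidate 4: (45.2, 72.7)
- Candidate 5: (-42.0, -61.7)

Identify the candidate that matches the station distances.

For each candidate, compare |candidate − station| to the reported distance:
Candidate 1: residuals Station 1 55.1, Station 2 16.2, Station 3 66.3 → max 66.3 km
Candidate 2: residuals Station 1 28.4, Station 2 30.8, Station 3 53.7 → max 53.7 km
Candidate 3: residuals Station 1 33.1, Station 2 33.1, Station 3 36.2 → max 36.2 km
Candidate 4: residuals Station 1 159.3, Station 2 91.7, Station 3 12.5 → max 159.3 km
Candidate 5: residuals Station 1 0.0, Station 2 0.0, Station 3 0.0 → max 0.0 km
Only Candidate 5 has all residuals ≈ 0.

Candidate 5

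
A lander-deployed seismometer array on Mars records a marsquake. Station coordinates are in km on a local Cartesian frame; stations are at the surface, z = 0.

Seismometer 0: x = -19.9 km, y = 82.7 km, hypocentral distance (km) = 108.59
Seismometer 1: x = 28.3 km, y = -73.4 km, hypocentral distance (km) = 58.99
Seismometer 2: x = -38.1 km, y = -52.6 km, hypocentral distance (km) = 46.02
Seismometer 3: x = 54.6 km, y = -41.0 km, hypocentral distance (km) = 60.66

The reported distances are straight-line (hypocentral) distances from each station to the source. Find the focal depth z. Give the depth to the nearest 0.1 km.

Each station gives a sphere (x−x_i)² + (y−y_i)² + z² = d_i² (stations at z=0).
Subtracting the Seismometer 0 sphere from Seismometer 1 and Seismometer 2: z² cancels, leaving linear equations in x and y:
96.4 x − 312.2 y = 7265.12
-36.4 x − 270.6 y = 6657.02
Solving: x ≈ -3.001, y ≈ -24.197 km (keep extra digits for the depth step; rounded: -3.0, -24.2).
Then from the Seismometer 0 sphere: z² = 108.59² − (x + 19.9)² − (y − 82.7)² with x = -3.001, y = -24.197, so z ≈ 8.902 ≈ 8.9 km.

8.9 km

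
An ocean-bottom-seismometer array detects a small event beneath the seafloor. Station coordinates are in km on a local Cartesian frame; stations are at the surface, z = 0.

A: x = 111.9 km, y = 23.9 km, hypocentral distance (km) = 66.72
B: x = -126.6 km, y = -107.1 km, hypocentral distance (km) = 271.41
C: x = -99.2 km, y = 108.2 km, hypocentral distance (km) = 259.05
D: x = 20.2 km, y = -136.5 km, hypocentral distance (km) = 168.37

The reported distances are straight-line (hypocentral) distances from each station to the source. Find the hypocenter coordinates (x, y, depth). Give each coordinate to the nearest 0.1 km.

x ≈ 122.7 km, y ≈ -14.2 km, depth ≈ 53.7 km

Each station gives a sphere (x−x_i)² + (y−y_i)² + z² = d_i² (stations at z=0).
Subtracting the A sphere from B and C: z² cancels, leaving linear equations in x and y:
-477.0 x − 262.0 y = -54806.68
-422.2 x + 168.6 y = -54200.28
Solving: x ≈ 122.702, y ≈ -14.207 km (keep extra digits for the depth step; rounded: 122.7, -14.2).
Then from the A sphere: z² = 66.72² − (x − 111.9)² − (y − 23.9)² with x = 122.702, y = -14.207, so z ≈ 53.691 ≈ 53.7 km.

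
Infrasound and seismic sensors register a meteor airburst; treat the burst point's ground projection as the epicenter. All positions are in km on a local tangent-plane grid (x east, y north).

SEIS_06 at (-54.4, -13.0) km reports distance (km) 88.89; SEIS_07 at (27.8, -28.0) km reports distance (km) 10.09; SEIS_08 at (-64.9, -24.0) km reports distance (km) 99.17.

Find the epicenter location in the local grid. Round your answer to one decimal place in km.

Circle about each station: (x + 54.4)² + (y + 13.0)² = 88.89²; (x − 27.8)² + (y + 28.0)² = 10.09²; (x + 64.9)² + (y + 24.0)² = 99.17².
Subtracting pairs of circle equations eliminates x²+y² and gives linear equations (the radical axes):
164.4 x − 30.0 y = 6228.10
-21.0 x − 22.0 y = -273.61
Solving the 2×2 system: x ≈ 34.2, y ≈ -20.2 km.

(34.2, -20.2)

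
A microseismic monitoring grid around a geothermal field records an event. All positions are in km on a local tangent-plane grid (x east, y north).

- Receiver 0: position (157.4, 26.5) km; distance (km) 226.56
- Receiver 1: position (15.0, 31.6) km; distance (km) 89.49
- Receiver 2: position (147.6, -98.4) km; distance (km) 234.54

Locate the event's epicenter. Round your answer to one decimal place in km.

(-67.1, -4.0)

Circle about each station: (x − 157.4)² + (y − 26.5)² = 226.56²; (x − 15.0)² + (y − 31.6)² = 89.49²; (x − 147.6)² + (y + 98.4)² = 234.54².
Subtracting the Receiver 0 equation from the Receiver 1 and Receiver 2 equations removes the quadratic terms:
-284.8 x + 10.2 y = 19067.52
-19.6 x − 249.8 y = 2311.73
Solving the 2×2 system: x ≈ -67.1, y ≈ -4.0 km.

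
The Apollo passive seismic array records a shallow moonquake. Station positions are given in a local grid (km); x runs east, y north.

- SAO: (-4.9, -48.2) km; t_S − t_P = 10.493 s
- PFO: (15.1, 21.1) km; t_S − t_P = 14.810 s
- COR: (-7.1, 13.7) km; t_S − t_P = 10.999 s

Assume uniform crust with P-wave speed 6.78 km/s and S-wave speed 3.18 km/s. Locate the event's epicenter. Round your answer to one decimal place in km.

x ≈ -62.2 km, y ≈ -22.4 km

Distance from S−P lag: d = Δt · v_P v_S / (v_P − v_S) = Δt · (6.78·3.18)/(6.78−3.18) ≈ 5.9890·Δt.
So d_SAO = 62.84, d_PFO = 88.70, d_COR = 65.87 km.
Circle about each station: (x + 4.9)² + (y + 48.2)² = 62.84²; (x − 15.1)² + (y − 21.1)² = 88.70²; (x + 7.1)² + (y − 13.7)² = 65.87².
Subtracting the SAO equation from the PFO and COR equations removes the quadratic terms:
40.0 x + 138.6 y = -5592.85
-4.4 x + 123.8 y = -2499.14
Solving the 2×2 system: x ≈ -62.2, y ≈ -22.4 km.
Check against SAO (with the unrounded x, y): √((x + 4.9)²+(y + 48.2)²) = 62.85 ≈ 62.84 km. ✓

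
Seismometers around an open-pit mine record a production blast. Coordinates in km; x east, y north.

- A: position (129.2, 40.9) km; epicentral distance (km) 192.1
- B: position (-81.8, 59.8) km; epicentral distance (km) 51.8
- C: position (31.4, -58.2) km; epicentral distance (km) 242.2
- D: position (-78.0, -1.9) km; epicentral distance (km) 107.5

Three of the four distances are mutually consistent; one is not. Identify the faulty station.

C

Solve using three stations at a time. Using A, B, D (subtract circle equations pairwise → linear system) gives (x, y) ≈ (-52.7, 102.5).
Distances from that point to each station vs reported:
  A: calculated 192.1 vs reported 192.1 → residual 0.0 km
  B: calculated 51.7 vs reported 51.8 → residual 0.1 km
  C: calculated 181.4 vs reported 242.2 → residual 60.8 km
  D: calculated 107.4 vs reported 107.5 → residual 0.1 km
A, B, D are mutually consistent (residuals ≈ 0); C is off by 60.8 km.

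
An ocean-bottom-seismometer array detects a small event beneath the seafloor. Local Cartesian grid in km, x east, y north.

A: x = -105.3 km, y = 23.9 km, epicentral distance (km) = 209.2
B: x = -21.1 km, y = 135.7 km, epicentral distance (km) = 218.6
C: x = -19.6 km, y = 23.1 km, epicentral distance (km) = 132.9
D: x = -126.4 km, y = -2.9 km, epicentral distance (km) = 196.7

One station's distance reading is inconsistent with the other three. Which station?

Solve using three stations at a time. Using A, B, C (subtract circle equations pairwise → linear system) gives (x, y) ≈ (89.1, -52.9).
Distances from that point to each station vs reported:
  A: calculated 209.0 vs reported 209.2 → residual 0.2 km
  B: calculated 218.5 vs reported 218.6 → residual 0.1 km
  C: calculated 132.7 vs reported 132.9 → residual 0.2 km
  D: calculated 221.3 vs reported 196.7 → residual 24.6 km
A, B, C are mutually consistent (residuals ≈ 0); D is off by 24.6 km.

D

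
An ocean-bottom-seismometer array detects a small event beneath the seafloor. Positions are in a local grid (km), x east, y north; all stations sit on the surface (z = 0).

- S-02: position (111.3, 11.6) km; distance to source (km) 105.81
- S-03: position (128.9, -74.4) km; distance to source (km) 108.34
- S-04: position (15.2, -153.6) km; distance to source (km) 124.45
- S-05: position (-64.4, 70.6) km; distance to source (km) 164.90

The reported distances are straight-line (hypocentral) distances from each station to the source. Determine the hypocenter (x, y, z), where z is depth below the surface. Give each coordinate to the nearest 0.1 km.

x ≈ 40.2 km, y ≈ -44.6 km, depth ≈ 54.6 km

Each station gives a sphere (x−x_i)² + (y−y_i)² + z² = d_i² (stations at z=0).
Subtracting the S-02 sphere from S-03 and S-04: z² cancels, leaving linear equations in x and y:
35.2 x − 172.0 y = 9086.52
-192.2 x − 330.4 y = 7009.70
Solving: x ≈ 40.201, y ≈ -44.601 km (keep extra digits for the depth step; rounded: 40.2, -44.6).
Then from the S-02 sphere: z² = 105.81² − (x − 111.3)² − (y − 11.6)² with x = 40.201, y = -44.601, so z ≈ 54.609 ≈ 54.6 km.
Check against S-05 (with the unrounded solution): distance 164.91 ≈ 164.90 km. ✓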